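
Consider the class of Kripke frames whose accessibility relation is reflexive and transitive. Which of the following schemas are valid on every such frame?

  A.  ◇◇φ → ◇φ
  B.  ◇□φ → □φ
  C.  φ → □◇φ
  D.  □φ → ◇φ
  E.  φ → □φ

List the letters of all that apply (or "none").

A, D

Reflexive relations are serial.
(A) ◇◇φ → ◇φ is the dual of axiom 4, which corresponds to transitivity. Every such R is transitive — valid.
(B) ◇□φ → □φ is the dual of axiom 5, which corresponds to the euclidean property. Such an R need not be euclidean — not valid.
(C) φ → □◇φ (axiom B) characterises the symmetric frames. Such an R need not be symmetric — not valid.
(D) □φ → ◇φ is axiom D; it is valid on a frame exactly when R is serial. Every such R is serial, so valid.
(E) φ → □φ is equivalent to ◇p→p; it holds exactly when R ⊆ identity. Such an R need not be a subset of the identity — not valid.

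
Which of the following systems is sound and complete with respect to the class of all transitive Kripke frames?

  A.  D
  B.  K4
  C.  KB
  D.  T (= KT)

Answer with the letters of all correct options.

(A) D is determined by the class of serial frames.
(B) K4 is determined by exactly this class.
(C) KB is determined by the class of symmetric frames.
(D) T (= KT) is determined by the class of reflexive frames.

B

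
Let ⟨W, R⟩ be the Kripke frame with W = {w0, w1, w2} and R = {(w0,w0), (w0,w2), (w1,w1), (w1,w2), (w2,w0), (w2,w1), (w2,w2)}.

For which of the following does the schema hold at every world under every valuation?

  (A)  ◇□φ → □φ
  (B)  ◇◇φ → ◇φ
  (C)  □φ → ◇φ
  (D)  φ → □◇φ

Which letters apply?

R is symmetric: every R-edge is matched by its reverse.
R is not transitive: w0 R w2 and w2 R w1 but not w0 R w1.
R is not euclidean: w2 R w0 and w2 R w1 but not w0 R w1.
R is serial: every world has an R-successor.
(A) ◇□φ → □φ (the dual of axiom 5) characterises the euclidean frames. R is not euclidean — not valid.
(B) the dual of axiom 4: valid iff R is transitive. R is not transitive — not valid.
(C) □φ → ◇φ (axiom D) characterises the serial frames. R is serial — valid.
(D) φ → □◇φ is axiom B; it is valid on a frame exactly when R is symmetric. R is symmetric, so valid.

C, D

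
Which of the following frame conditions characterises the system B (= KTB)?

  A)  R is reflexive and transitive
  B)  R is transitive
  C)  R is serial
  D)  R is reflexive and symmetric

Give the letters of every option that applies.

(A) this class determines S4, not B (= KTB).
(B) this class determines K4, not B (= KTB).
(C) this class determines D, not B (= KTB).
(D) B (= KTB) is sound and complete for exactly this class.

D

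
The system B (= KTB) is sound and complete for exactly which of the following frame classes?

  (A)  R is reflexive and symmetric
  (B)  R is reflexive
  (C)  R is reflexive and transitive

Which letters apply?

(A) B (= KTB) is sound and complete for exactly this class.
(B) this class determines T (= KT), not B (= KTB).
(C) this class determines S4, not B (= KTB).

A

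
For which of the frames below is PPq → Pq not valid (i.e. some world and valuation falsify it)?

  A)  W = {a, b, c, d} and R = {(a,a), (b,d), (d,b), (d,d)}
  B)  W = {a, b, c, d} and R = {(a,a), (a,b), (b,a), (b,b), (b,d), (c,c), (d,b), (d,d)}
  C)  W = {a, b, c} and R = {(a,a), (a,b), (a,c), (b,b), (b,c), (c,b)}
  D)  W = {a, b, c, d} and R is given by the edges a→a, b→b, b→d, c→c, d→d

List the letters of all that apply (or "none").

A, B, C

The schema PPq → Pq is the dual of axiom 4; it is valid on a frame iff R is transitive.
(A) R is not transitive (b R d and d R b but not b R b), so the schema fails here.
(B) R is not transitive (a R b and b R d but not a R d), so the schema fails here.
(C) R is not transitive (c R b and b R c but not c R c), so the schema fails here.
(D) R is transitive (R is closed under composition), so the schema is valid here.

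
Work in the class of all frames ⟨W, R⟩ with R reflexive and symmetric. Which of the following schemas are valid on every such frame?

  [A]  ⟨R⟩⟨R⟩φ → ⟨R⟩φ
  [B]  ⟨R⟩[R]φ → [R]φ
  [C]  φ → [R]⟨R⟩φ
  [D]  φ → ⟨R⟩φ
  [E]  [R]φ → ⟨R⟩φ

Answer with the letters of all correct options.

C, D, E

Reflexive relations are serial.
(A) ⟨R⟩⟨R⟩φ → ⟨R⟩φ (the dual of axiom 4) characterises the transitive frames. Such an R need not be transitive — not valid.
(B) ⟨R⟩[R]φ → [R]φ is the dual of axiom 5, which corresponds to the euclidean property. Such an R need not be euclidean — not valid.
(C) axiom B: valid iff R is symmetric. Every such R is symmetric — valid.
(D) φ → ⟨R⟩φ is the dual of axiom T, which corresponds to reflexivity. Every such R is reflexive — valid.
(E) [R]φ → ⟨R⟩φ is axiom D; it is valid on a frame exactly when R is serial. Every such R is serial, so valid.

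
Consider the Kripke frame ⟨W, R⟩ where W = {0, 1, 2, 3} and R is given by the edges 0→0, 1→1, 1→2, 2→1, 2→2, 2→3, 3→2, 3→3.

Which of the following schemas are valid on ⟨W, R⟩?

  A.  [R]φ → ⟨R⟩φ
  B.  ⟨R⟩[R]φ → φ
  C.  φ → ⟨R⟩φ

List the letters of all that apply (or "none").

A, B, C

R is reflexive: each world relates to itself.
R is symmetric: every R-edge is matched by its reverse.
R is serial: every world has an R-successor.
(A) axiom D: valid iff R is serial. R is serial — valid.
(B) ⟨R⟩[R]φ → φ is the dual of axiom B; it is valid on a frame exactly when R is symmetric. R is symmetric, so valid.
(C) φ → ⟨R⟩φ is the dual of axiom T, which corresponds to reflexivity. R is reflexive — valid.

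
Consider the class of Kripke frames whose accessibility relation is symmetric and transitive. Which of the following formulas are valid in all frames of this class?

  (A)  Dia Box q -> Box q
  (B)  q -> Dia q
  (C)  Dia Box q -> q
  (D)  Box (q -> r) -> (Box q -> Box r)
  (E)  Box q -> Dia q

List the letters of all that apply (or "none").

A, C, D

A symmetric transitive relation is euclidean (uRv and uRw give vRu by symmetry, then vRw by transitivity).
(A) Dia Box q -> Box q is the dual of axiom 5, which corresponds to the euclidean property. Every such R is euclidean — valid.
(B) q -> Dia q (the dual of axiom T) characterises the reflexive frames. Such an R need not be reflexive — not valid.
(C) Dia Box q -> q is the dual of axiom B; it is valid on a frame exactly when R is symmetric. Every such R is symmetric, so valid.
(D) Box (q -> r) -> (Box q -> Box r) is axiom K, valid on every Kripke frame — valid.
(E) Box q -> Dia q (axiom D) characterises the serial frames. Such an R need not be serial — not valid.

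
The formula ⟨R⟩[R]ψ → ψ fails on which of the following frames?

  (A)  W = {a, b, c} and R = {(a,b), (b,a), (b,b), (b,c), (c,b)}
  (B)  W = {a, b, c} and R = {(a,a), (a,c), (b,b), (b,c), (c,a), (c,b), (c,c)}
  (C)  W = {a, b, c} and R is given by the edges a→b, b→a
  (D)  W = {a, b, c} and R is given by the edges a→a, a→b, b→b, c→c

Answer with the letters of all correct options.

D

The schema ⟨R⟩[R]ψ → ψ is the dual of axiom B; it is valid on a frame iff R is symmetric.
(A) R is symmetric (every R-edge is matched by its reverse), so the schema is valid here.
(B) R is symmetric (every R-edge is matched by its reverse), so the schema is valid here.
(C) R is symmetric (every R-edge is matched by its reverse), so the schema is valid here.
(D) R is not symmetric (a R b but not b R a), so the schema fails here.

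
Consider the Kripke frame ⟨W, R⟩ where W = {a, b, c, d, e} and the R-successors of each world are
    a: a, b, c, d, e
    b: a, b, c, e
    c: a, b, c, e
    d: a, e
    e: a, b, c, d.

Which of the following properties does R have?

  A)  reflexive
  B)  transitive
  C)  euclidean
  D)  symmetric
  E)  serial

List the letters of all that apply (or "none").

D, E

(A) not reflexive: not d R d.
(B) not transitive: b R a and a R d but not b R d.
(C) not euclidean: a R b and a R d but not b R d.
(D) symmetric: every R-edge is matched by its reverse.
(E) serial: every world has an R-successor.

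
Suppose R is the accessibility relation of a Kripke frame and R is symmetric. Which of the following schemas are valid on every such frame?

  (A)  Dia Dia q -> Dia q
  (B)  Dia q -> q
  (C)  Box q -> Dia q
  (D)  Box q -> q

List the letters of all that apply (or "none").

none

(A) the dual of axiom 4: valid iff R is transitive. Such an R need not be transitive — not valid.
(B) Dia q -> q is valid only on frames where every R-edge is a self-loop. Such an R need not be a subset of the identity — not valid.
(C) Box q -> Dia q (axiom D) characterises the serial frames. Such an R need not be serial — not valid.
(D) Box q -> q is axiom T, which corresponds to reflexivity. Such an R need not be reflexive — not valid.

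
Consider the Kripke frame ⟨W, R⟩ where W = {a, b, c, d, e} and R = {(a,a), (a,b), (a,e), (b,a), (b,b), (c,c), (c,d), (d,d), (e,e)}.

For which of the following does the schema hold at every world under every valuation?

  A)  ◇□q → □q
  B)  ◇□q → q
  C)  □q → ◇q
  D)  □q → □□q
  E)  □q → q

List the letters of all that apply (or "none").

C, E

R is reflexive: each world relates to itself.
R is not symmetric: a R e but not e R a.
R is not transitive: b R a and a R e but not b R e.
R is not euclidean: a R b and a R e but not b R e.
R is serial: every world has an R-successor.
(A) ◇□q → □q (the dual of axiom 5) characterises the euclidean frames. R is not euclidean — not valid.
(B) ◇□q → q is the dual of axiom B; it is valid on a frame exactly when R is symmetric. R is not symmetric, so not valid.
(C) □q → ◇q is axiom D; it is valid on a frame exactly when R is serial. R is serial, so valid.
(D) axiom 4: valid iff R is transitive. R is not transitive — not valid.
(E) □q → q is axiom T, which corresponds to reflexivity. R is reflexive — valid.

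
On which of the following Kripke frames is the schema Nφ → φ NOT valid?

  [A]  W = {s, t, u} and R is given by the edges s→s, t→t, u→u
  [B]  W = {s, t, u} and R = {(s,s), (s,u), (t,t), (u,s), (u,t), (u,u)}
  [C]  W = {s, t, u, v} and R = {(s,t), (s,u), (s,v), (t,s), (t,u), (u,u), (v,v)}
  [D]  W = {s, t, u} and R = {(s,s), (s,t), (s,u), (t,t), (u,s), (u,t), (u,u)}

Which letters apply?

The schema Nφ → φ is axiom T; it is valid on a frame iff R is reflexive.
(A) R is reflexive (each world relates to itself), so the schema is valid here.
(B) R is reflexive (each world relates to itself), so the schema is valid here.
(C) R is not reflexive (not s R s), so the schema fails here.
(D) R is reflexive (each world relates to itself), so the schema is valid here.

C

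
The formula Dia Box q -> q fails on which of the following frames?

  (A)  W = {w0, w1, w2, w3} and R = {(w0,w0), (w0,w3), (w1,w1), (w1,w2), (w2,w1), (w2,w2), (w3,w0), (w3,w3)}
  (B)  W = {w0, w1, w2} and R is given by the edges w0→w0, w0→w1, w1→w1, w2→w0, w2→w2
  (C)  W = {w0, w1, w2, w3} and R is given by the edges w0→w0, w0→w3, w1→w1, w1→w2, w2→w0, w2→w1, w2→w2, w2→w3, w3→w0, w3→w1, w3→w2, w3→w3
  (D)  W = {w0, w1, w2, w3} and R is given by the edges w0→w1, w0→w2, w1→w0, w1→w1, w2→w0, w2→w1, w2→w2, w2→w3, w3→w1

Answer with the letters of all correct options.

The schema Dia Box q -> q is the dual of axiom B; it is valid on a frame iff R is symmetric.
(A) R is symmetric (every R-edge is matched by its reverse), so the schema is valid here.
(B) R is not symmetric (w0 R w1 but not w1 R w0), so the schema fails here.
(C) R is not symmetric (w2 R w0 but not w0 R w2), so the schema fails here.
(D) R is not symmetric (w2 R w1 but not w1 R w2), so the schema fails here.

B, C, D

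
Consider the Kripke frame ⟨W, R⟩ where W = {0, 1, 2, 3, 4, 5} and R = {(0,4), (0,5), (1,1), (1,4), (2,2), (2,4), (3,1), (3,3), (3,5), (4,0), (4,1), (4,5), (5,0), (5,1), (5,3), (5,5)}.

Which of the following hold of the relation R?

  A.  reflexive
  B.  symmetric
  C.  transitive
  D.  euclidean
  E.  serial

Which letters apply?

(A) not reflexive: not 0 R 0.
(B) not symmetric: 2 R 4 but not 4 R 2.
(C) not transitive: 0 R 4 and 4 R 0 but not 0 R 0.
(D) not euclidean: 0 R 5 and 0 R 4 but not 5 R 4.
(E) serial: every world has an R-successor.

E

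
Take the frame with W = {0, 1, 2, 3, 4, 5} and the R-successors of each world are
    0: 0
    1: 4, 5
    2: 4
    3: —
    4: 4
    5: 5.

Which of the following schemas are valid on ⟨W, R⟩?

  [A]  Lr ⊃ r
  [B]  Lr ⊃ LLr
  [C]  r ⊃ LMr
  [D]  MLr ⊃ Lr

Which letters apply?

B

R is not reflexive: not 1 R 1.
R is not symmetric: 1 R 4 but not 4 R 1.
R is transitive: R is closed under composition.
R is not euclidean: 1 R 4 and 1 R 5 but not 4 R 5.
(A) Lr ⊃ r (axiom T) characterises the reflexive frames. R is not reflexive — not valid.
(B) Lr ⊃ LLr (axiom 4) characterises the transitive frames. R is transitive — valid.
(C) r ⊃ LMr is axiom B, which corresponds to symmetry. R is not symmetric — not valid.
(D) the dual of axiom 5: valid iff R is euclidean. R is not euclidean — not valid.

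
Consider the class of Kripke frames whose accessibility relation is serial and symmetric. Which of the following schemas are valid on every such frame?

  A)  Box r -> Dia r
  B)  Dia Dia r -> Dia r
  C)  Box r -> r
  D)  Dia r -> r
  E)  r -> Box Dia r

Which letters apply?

A, E

(A) axiom D: valid iff R is serial. Every such R is serial — valid.
(B) Dia Dia r -> Dia r is the dual of axiom 4; it is valid on a frame exactly when R is transitive. Such an R need not be transitive, so not valid.
(C) Box r -> r (axiom T) characterises the reflexive frames. Such an R need not be reflexive — not valid.
(D) Dia r -> r is the converse of T; it holds exactly when R ⊆ identity. Such an R need not be a subset of the identity — not valid.
(E) r -> Box Dia r is axiom B; it is valid on a frame exactly when R is symmetric. Every such R is symmetric, so valid.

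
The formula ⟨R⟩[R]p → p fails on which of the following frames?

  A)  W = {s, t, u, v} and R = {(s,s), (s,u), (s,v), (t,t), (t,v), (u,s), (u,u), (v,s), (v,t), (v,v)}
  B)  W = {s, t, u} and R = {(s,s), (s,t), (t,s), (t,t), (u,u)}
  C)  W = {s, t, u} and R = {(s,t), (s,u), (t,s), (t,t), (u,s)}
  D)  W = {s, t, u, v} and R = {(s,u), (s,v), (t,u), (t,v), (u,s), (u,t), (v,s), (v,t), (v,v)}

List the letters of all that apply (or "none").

none

The schema ⟨R⟩[R]p → p is the dual of axiom B; it is valid on a frame iff R is symmetric.
(A) R is symmetric (every R-edge is matched by its reverse), so the schema is valid here.
(B) R is symmetric (every R-edge is matched by its reverse), so the schema is valid here.
(C) R is symmetric (every R-edge is matched by its reverse), so the schema is valid here.
(D) R is symmetric (every R-edge is matched by its reverse), so the schema is valid here.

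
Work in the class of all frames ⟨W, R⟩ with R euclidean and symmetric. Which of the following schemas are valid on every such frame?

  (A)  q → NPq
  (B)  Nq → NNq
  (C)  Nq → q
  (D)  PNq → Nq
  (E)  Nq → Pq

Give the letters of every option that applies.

A symmetric euclidean relation is transitive (uRv and vRw give vRu by symmetry, then uRw by the euclidean condition, applied at v).
(A) q → NPq is axiom B; it is valid on a frame exactly when R is symmetric. Every such R is symmetric, so valid.
(B) Nq → NNq is axiom 4; it is valid on a frame exactly when R is transitive. Every such R is transitive, so valid.
(C) Nq → q is axiom T, which corresponds to reflexivity. Such an R need not be reflexive — not valid.
(D) PNq → Nq is the dual of axiom 5, which corresponds to the euclidean property. Every such R is euclidean — valid.
(E) Nq → Pq is axiom D; it is valid on a frame exactly when R is serial. Such an R need not be serial, so not valid.

A, B, D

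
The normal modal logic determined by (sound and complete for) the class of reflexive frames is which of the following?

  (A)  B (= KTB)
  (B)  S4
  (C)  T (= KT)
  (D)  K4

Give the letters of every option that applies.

C

(A) B (= KTB) is determined by the class of reflexive and symmetric frames.
(B) S4 is determined by the class of reflexive and transitive frames.
(C) T (= KT) is determined by exactly this class.
(D) K4 is determined by the class of transitive frames.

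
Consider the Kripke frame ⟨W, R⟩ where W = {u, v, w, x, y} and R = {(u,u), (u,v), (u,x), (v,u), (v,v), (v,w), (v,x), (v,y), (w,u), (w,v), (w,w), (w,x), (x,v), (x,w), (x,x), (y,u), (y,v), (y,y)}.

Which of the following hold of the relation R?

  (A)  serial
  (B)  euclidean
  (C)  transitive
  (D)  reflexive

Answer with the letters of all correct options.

(A) serial: every world has an R-successor.
(B) not euclidean: u R x and u R u but not x R u.
(C) not transitive: u R v and v R w but not u R w.
(D) reflexive: each world relates to itself.

A, D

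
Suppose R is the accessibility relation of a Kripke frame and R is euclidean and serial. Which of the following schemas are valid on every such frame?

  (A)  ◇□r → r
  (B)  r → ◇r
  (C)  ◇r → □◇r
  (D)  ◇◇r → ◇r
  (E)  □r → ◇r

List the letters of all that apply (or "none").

(A) the dual of axiom B: valid iff R is symmetric. Such an R need not be symmetric — not valid.
(B) r → ◇r is the dual of axiom T, which corresponds to reflexivity. Such an R need not be reflexive — not valid.
(C) ◇r → □◇r (axiom 5) characterises the euclidean frames. Every such R is euclidean — valid.
(D) ◇◇r → ◇r (the dual of axiom 4) characterises the transitive frames. Such an R need not be transitive — not valid.
(E) axiom D: valid iff R is serial. Every such R is serial — valid.

C, E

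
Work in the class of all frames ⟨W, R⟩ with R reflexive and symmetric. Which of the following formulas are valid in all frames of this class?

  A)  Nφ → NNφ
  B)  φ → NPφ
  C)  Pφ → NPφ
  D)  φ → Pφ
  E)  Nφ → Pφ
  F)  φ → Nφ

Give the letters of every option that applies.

Reflexive relations are serial.
(A) axiom 4: valid iff R is transitive. Such an R need not be transitive — not valid.
(B) axiom B: valid iff R is symmetric. Every such R is symmetric — valid.
(C) Pφ → NPφ (axiom 5) characterises the euclidean frames. Such an R need not be euclidean — not valid.
(D) the dual of axiom T: valid iff R is reflexive. Every such R is reflexive — valid.
(E) Nφ → Pφ (axiom D) characterises the serial frames. Every such R is serial — valid.
(F) φ → Nφ is equivalent to ◇p→p; it holds exactly when R ⊆ identity. Such an R need not be a subset of the identity — not valid.

B, D, E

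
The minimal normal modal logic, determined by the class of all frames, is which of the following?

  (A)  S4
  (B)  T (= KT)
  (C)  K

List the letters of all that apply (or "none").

C

(A) S4 is determined by the class of reflexive and transitive frames.
(B) T (= KT) is determined by the class of reflexive frames.
(C) K is determined by exactly this class.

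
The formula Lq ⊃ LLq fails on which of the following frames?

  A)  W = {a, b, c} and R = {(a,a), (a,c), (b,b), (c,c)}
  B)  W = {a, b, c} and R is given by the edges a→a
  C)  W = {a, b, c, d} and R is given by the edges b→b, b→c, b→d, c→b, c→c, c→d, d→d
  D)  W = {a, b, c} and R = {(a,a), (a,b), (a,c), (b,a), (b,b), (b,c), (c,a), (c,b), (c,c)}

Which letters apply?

The schema Lq ⊃ LLq is axiom 4; it is valid on a frame iff R is transitive.
(A) R is transitive (R is closed under composition), so the schema is valid here.
(B) R is transitive (R is closed under composition), so the schema is valid here.
(C) R is transitive (R is closed under composition), so the schema is valid here.
(D) R is transitive (R is closed under composition), so the schema is valid here.

none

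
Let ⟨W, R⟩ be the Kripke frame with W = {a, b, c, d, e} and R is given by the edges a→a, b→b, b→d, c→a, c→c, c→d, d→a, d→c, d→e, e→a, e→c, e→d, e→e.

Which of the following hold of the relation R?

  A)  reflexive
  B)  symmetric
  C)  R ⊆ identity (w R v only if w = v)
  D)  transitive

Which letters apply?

(A) not reflexive: not d R d.
(B) not symmetric: b R d but not d R b.
(C) not ⊆ identity: b R d with b ≠ d.
(D) not transitive: b R d and d R a but not b R a.

none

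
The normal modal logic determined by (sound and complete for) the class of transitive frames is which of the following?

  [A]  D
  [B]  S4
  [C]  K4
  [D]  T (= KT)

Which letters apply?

C

(A) D is determined by the class of serial frames.
(B) S4 is determined by the class of reflexive and transitive frames.
(C) K4 is determined by exactly this class.
(D) T (= KT) is determined by the class of reflexive frames.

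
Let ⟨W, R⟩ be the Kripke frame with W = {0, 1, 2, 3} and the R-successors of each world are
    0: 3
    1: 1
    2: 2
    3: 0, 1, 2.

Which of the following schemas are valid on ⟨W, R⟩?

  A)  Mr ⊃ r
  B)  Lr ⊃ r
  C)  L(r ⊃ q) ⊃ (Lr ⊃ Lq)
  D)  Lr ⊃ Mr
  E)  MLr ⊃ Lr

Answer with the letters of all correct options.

C, D

R is not reflexive: not 0 R 0.
R is not euclidean: 3 R 0 and 3 R 1 but not 0 R 1.
R is serial: every world has an R-successor.
R is not a subset of the identity: 0 R 3 with 0 ≠ 3.
(A) Mr ⊃ r (the converse of T) corresponds to R being a subset of the identity. Here R ⊄ identity, so not valid.
(B) Lr ⊃ r is axiom T, which corresponds to reflexivity. R is not reflexive — not valid.
(C) this is just K, valid on every normal frame.
(D) Lr ⊃ Mr (axiom D) characterises the serial frames. R is serial — valid.
(E) MLr ⊃ Lr is the dual of axiom 5; it is valid on a frame exactly when R is euclidean. R is not euclidean, so not valid.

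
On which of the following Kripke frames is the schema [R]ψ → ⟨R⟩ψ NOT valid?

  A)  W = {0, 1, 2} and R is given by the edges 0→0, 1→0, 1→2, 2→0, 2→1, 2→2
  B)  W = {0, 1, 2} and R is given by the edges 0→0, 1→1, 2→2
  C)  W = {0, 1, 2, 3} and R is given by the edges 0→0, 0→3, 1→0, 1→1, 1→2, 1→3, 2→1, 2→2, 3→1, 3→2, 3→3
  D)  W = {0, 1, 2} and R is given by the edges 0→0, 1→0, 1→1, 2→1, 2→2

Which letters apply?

The schema [R]ψ → ⟨R⟩ψ is axiom D; it is valid on a frame iff R is serial.
(A) R is serial (every world has an R-successor), so the schema is valid here.
(B) R is serial (every world has an R-successor), so the schema is valid here.
(C) R is serial (every world has an R-successor), so the schema is valid here.
(D) R is serial (every world has an R-successor), so the schema is valid here.

none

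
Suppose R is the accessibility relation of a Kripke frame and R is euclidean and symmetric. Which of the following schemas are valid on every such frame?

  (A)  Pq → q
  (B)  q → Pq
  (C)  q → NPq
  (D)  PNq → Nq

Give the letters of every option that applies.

A symmetric euclidean relation is transitive (uRv and vRw give vRu by symmetry, then uRw by the euclidean condition, applied at v).
(A) Pq → q (the converse of T) corresponds to R being a subset of the identity. Such an R need not be a subset of the identity, so not valid.
(B) q → Pq (the dual of axiom T) characterises the reflexive frames. Such an R need not be reflexive — not valid.
(C) axiom B: valid iff R is symmetric. Every such R is symmetric — valid.
(D) the dual of axiom 5: valid iff R is euclidean. Every such R is euclidean — valid.

C, D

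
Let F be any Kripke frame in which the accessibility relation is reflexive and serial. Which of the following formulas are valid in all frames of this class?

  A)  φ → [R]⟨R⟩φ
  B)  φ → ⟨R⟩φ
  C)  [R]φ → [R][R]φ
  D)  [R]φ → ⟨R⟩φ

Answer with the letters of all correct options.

B, D

(A) φ → [R]⟨R⟩φ is axiom B, which corresponds to symmetry. Such an R need not be symmetric — not valid.
(B) φ → ⟨R⟩φ (the dual of axiom T) characterises the reflexive frames. Every such R is reflexive — valid.
(C) [R]φ → [R][R]φ (axiom 4) characterises the transitive frames. Such an R need not be transitive — not valid.
(D) [R]φ → ⟨R⟩φ (axiom D) characterises the serial frames. Every such R is serial — valid.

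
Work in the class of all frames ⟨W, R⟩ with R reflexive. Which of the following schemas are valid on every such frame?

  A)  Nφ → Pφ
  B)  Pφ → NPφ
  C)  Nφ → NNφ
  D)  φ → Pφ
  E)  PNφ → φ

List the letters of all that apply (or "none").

A reflexive relation is serial.
(A) Nφ → Pφ (axiom D) characterises the serial frames. Every such R is serial — valid.
(B) Pφ → NPφ is axiom 5, which corresponds to the euclidean property. Such an R need not be euclidean — not valid.
(C) Nφ → NNφ is axiom 4, which corresponds to transitivity. Such an R need not be transitive — not valid.
(D) φ → Pφ is the dual of axiom T; it is valid on a frame exactly when R is reflexive. Every such R is reflexive, so valid.
(E) PNφ → φ is the dual of axiom B; it is valid on a frame exactly when R is symmetric. Such an R need not be symmetric, so not valid.

A, D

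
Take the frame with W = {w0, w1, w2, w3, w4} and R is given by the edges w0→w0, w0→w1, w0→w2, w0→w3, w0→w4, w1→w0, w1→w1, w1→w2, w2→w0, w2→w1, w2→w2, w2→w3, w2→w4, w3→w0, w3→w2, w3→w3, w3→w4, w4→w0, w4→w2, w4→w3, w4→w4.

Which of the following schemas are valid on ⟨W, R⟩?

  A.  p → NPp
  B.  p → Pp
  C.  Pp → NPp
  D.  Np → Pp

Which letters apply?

A, B, D

R is reflexive: each world relates to itself.
R is symmetric: every R-edge is matched by its reverse.
R is not euclidean: w0 R w1 and w0 R w3 but not w1 R w3.
R is serial: every world has an R-successor.
(A) p → NPp is axiom B; it is valid on a frame exactly when R is symmetric. R is symmetric, so valid.
(B) p → Pp (the dual of axiom T) characterises the reflexive frames. R is reflexive — valid.
(C) Pp → NPp (axiom 5) characterises the euclidean frames. R is not euclidean — not valid.
(D) axiom D: valid iff R is serial. R is serial — valid.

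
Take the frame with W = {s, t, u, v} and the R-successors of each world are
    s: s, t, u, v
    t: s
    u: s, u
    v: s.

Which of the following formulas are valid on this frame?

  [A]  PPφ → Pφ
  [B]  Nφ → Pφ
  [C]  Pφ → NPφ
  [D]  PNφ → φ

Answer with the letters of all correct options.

R is symmetric: every R-edge is matched by its reverse.
R is not transitive: t R s and s R t but not t R t.
R is not euclidean: s R t and s R u but not t R u.
R is serial: every world has an R-successor.
(A) PPφ → Pφ is the dual of axiom 4; it is valid on a frame exactly when R is transitive. R is not transitive, so not valid.
(B) Nφ → Pφ (axiom D) characterises the serial frames. R is serial — valid.
(C) Pφ → NPφ is axiom 5; it is valid on a frame exactly when R is euclidean. R is not euclidean, so not valid.
(D) PNφ → φ (the dual of axiom B) characterises the symmetric frames. R is symmetric — valid.

B, D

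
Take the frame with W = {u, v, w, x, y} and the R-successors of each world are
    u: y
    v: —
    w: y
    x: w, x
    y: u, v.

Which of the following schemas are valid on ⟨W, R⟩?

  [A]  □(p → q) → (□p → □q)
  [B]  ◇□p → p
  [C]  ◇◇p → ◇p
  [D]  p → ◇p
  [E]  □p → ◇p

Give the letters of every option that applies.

R is not reflexive: not u R u.
R is not symmetric: w R y but not y R w.
R is not transitive: u R y and y R u but not u R u.
R is not serial: v has no R-successor.
(A) □(p → q) → (□p → □q) is axiom K, valid on every Kripke frame — valid.
(B) the dual of axiom B: valid iff R is symmetric. R is not symmetric — not valid.
(C) ◇◇p → ◇p (the dual of axiom 4) characterises the transitive frames. R is not transitive — not valid.
(D) p → ◇p is the dual of axiom T, which corresponds to reflexivity. R is not reflexive — not valid.
(E) □p → ◇p is axiom D; it is valid on a frame exactly when R is serial. R is not serial, so not valid.

A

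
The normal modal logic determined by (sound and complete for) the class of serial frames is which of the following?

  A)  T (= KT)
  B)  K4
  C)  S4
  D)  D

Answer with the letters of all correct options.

(A) T (= KT) is determined by the class of reflexive frames.
(B) K4 is determined by the class of transitive frames.
(C) S4 is determined by the class of reflexive and transitive frames.
(D) D is determined by exactly this class.

D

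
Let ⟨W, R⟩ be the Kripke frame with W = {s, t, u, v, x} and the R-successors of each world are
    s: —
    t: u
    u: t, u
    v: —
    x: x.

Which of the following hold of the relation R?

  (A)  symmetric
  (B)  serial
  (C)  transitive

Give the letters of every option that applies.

(A) symmetric: every R-edge is matched by its reverse.
(B) not serial: s has no R-successor.
(C) not transitive: t R u and u R t but not t R t.

A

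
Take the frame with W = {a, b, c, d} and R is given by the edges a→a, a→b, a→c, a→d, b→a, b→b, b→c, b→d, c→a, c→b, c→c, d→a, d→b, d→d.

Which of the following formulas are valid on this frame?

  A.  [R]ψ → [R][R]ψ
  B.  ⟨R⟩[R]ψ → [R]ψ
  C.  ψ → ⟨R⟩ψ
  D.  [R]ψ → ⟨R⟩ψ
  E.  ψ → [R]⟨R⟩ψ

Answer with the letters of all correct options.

C, D, E

R is reflexive: each world relates to itself.
R is symmetric: every R-edge is matched by its reverse.
R is not transitive: c R a and a R d but not c R d.
R is not euclidean: a R c and a R d but not c R d.
R is serial: every world has an R-successor.
(A) axiom 4: valid iff R is transitive. R is not transitive — not valid.
(B) ⟨R⟩[R]ψ → [R]ψ is the dual of axiom 5, which corresponds to the euclidean property. R is not euclidean — not valid.
(C) the dual of axiom T: valid iff R is reflexive. R is reflexive — valid.
(D) [R]ψ → ⟨R⟩ψ (axiom D) characterises the serial frames. R is serial — valid.
(E) ψ → [R]⟨R⟩ψ (axiom B) characterises the symmetric frames. R is symmetric — valid.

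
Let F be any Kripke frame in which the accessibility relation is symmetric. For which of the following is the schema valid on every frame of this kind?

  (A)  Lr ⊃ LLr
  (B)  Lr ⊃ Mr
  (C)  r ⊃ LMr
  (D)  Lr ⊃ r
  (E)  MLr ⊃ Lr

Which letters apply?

(A) Lr ⊃ LLr is axiom 4; it is valid on a frame exactly when R is transitive. Such an R need not be transitive, so not valid.
(B) Lr ⊃ Mr (axiom D) characterises the serial frames. Such an R need not be serial — not valid.
(C) r ⊃ LMr (axiom B) characterises the symmetric frames. Every such R is symmetric — valid.
(D) Lr ⊃ r is axiom T, which corresponds to reflexivity. Such an R need not be reflexive — not valid.
(E) MLr ⊃ Lr is the dual of axiom 5, which corresponds to the euclidean property. Such an R need not be euclidean — not valid.

C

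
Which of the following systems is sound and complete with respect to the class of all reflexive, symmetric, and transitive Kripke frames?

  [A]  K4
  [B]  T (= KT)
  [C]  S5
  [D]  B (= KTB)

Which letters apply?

C

(A) K4 is determined by the class of transitive frames.
(B) T (= KT) is determined by the class of reflexive frames.
(C) S5 is determined by exactly this class.
(D) B (= KTB) is determined by the class of reflexive and symmetric frames.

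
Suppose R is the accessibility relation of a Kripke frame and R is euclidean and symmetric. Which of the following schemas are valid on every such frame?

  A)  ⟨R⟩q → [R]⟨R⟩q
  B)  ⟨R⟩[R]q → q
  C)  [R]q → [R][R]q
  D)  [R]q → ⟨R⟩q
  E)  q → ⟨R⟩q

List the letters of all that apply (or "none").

A, B, C

A symmetric euclidean relation is transitive (uRv and vRw give vRu by symmetry, then uRw by the euclidean condition, applied at v).
(A) ⟨R⟩q → [R]⟨R⟩q is axiom 5; it is valid on a frame exactly when R is euclidean. Every such R is euclidean, so valid.
(B) ⟨R⟩[R]q → q (the dual of axiom B) characterises the symmetric frames. Every such R is symmetric — valid.
(C) axiom 4: valid iff R is transitive. Every such R is transitive — valid.
(D) [R]q → ⟨R⟩q (axiom D) characterises the serial frames. Such an R need not be serial — not valid.
(E) q → ⟨R⟩q (the dual of axiom T) characterises the reflexive frames. Such an R need not be reflexive — not valid.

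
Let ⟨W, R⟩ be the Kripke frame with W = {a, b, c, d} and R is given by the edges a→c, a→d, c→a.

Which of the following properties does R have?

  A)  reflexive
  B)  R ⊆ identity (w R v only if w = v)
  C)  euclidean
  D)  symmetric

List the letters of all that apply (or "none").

none

(A) not reflexive: not a R a.
(B) not ⊆ identity: a R c with a ≠ c.
(C) not euclidean: a R c and a R d but not c R d.
(D) not symmetric: a R d but not d R a.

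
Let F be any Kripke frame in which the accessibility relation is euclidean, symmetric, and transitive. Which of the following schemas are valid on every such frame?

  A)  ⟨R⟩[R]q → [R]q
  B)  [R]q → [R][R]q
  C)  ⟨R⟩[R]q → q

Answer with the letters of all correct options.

(A) ⟨R⟩[R]q → [R]q is the dual of axiom 5; it is valid on a frame exactly when R is euclidean. Every such R is euclidean, so valid.
(B) axiom 4: valid iff R is transitive. Every such R is transitive — valid.
(C) ⟨R⟩[R]q → q (the dual of axiom B) characterises the symmetric frames. Every such R is symmetric — valid.

A, B, C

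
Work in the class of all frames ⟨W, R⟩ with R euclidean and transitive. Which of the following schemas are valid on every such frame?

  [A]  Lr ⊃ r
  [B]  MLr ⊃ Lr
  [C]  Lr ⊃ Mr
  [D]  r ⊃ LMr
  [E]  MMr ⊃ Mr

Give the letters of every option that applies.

B, E

(A) axiom T: valid iff R is reflexive. Such an R need not be reflexive — not valid.
(B) the dual of axiom 5: valid iff R is euclidean. Every such R is euclidean — valid.
(C) Lr ⊃ Mr is axiom D, which corresponds to seriality. Such an R need not be serial — not valid.
(D) axiom B: valid iff R is symmetric. Such an R need not be symmetric — not valid.
(E) MMr ⊃ Mr is the dual of axiom 4; it is valid on a frame exactly when R is transitive. Every such R is transitive, so valid.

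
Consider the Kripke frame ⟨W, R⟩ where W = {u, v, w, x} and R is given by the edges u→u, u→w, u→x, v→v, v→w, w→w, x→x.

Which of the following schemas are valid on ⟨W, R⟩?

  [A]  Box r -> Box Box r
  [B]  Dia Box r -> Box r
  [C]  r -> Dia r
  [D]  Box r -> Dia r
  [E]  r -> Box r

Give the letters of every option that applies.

R is reflexive: each world relates to itself.
R is transitive: R is closed under composition.
R is not euclidean: u R w and u R u but not w R u.
R is serial: every world has an R-successor.
R is not a subset of the identity: u R w with u ≠ w.
(A) Box r -> Box Box r (axiom 4) characterises the transitive frames. R is transitive — valid.
(B) Dia Box r -> Box r is the dual of axiom 5, which corresponds to the euclidean property. R is not euclidean — not valid.
(C) the dual of axiom T: valid iff R is reflexive. R is reflexive — valid.
(D) Box r -> Dia r is axiom D; it is valid on a frame exactly when R is serial. R is serial, so valid.
(E) r -> Box r is valid only on frames where every R-edge is a self-loop. Here R ⊄ identity — not valid.

A, C, D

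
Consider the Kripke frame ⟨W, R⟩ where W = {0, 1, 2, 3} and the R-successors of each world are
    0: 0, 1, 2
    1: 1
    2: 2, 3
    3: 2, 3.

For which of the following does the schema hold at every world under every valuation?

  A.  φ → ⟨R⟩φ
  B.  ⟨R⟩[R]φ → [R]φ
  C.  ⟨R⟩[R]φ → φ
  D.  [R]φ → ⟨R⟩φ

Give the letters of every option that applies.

A, D

R is reflexive: each world relates to itself.
R is not symmetric: 0 R 1 but not 1 R 0.
R is not euclidean: 0 R 1 and 0 R 0 but not 1 R 0.
R is serial: every world has an R-successor.
(A) the dual of axiom T: valid iff R is reflexive. R is reflexive — valid.
(B) ⟨R⟩[R]φ → [R]φ is the dual of axiom 5, which corresponds to the euclidean property. R is not euclidean — not valid.
(C) ⟨R⟩[R]φ → φ is the dual of axiom B; it is valid on a frame exactly when R is symmetric. R is not symmetric, so not valid.
(D) [R]φ → ⟨R⟩φ is axiom D, which corresponds to seriality. R is serial — valid.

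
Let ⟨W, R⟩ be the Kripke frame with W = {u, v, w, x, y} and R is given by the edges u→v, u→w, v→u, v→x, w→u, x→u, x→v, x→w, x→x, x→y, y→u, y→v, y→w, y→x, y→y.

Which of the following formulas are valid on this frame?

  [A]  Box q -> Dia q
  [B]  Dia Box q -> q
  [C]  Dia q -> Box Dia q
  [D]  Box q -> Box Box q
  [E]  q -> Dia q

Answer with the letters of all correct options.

A

R is not reflexive: not u R u.
R is not symmetric: x R u but not u R x.
R is not transitive: u R v and v R u but not u R u.
R is not euclidean: u R v and u R w but not v R w.
R is serial: every world has an R-successor.
(A) Box q -> Dia q (axiom D) characterises the serial frames. R is serial — valid.
(B) Dia Box q -> q is the dual of axiom B; it is valid on a frame exactly when R is symmetric. R is not symmetric, so not valid.
(C) Dia q -> Box Dia q is axiom 5; it is valid on a frame exactly when R is euclidean. R is not euclidean, so not valid.
(D) Box q -> Box Box q is axiom 4; it is valid on a frame exactly when R is transitive. R is not transitive, so not valid.
(E) q -> Dia q (the dual of axiom T) characterises the reflexive frames. R is not reflexive — not valid.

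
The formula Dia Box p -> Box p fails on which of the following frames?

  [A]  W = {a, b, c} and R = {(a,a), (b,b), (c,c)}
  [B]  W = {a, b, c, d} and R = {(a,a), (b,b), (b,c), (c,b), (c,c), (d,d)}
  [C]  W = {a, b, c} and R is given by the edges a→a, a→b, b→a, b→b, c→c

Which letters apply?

The schema Dia Box p -> Box p is the dual of axiom 5; it is valid on a frame iff R is euclidean.
(A) R is euclidean (any two R-successors of the same world are R-related), so the schema is valid here.
(B) R is euclidean (any two R-successors of the same world are R-related), so the schema is valid here.
(C) R is euclidean (any two R-successors of the same world are R-related), so the schema is valid here.

none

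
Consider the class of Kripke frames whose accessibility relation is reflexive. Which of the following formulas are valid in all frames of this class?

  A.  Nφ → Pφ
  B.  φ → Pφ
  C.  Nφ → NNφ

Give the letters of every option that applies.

A reflexive relation is serial.
(A) axiom D: valid iff R is serial. Every such R is serial — valid.
(B) φ → Pφ (the dual of axiom T) characterises the reflexive frames. Every such R is reflexive — valid.
(C) Nφ → NNφ is axiom 4; it is valid on a frame exactly when R is transitive. Such an R need not be transitive, so not valid.

A, B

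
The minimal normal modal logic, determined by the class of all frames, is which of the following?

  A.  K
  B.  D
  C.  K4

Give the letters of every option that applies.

A

(A) K is determined by exactly this class.
(B) D is determined by the class of serial frames.
(C) K4 is determined by the class of transitive frames.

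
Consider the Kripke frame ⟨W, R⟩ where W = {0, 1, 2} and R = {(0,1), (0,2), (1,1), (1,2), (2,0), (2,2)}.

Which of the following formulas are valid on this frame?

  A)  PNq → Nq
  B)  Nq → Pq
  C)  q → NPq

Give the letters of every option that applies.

B

R is not symmetric: 0 R 1 but not 1 R 0.
R is not euclidean: 0 R 2 and 0 R 1 but not 2 R 1.
R is serial: every world has an R-successor.
(A) PNq → Nq (the dual of axiom 5) characterises the euclidean frames. R is not euclidean — not valid.
(B) Nq → Pq (axiom D) characterises the serial frames. R is serial — valid.
(C) q → NPq is axiom B, which corresponds to symmetry. R is not symmetric — not valid.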